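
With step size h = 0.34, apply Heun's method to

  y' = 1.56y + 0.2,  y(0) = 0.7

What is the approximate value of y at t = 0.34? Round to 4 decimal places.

Heun: k1 = f(t_n, y_n); k2 = f(t_n + h, y_n + h·k1); y_{n+1} = y_n + (h/2)·(k1 + k2).
t=0.000000, y=0.700000:
  k1 = f(0.000000, 0.700000) = 1.292000
  k2 = f(0.340000, 1.139280) = 1.977277
  y ← 0.700000 + (0.34/2)·(1.292000 + 1.977277) = 1.255777
y(0.34) ≈ 1.2558

1.2558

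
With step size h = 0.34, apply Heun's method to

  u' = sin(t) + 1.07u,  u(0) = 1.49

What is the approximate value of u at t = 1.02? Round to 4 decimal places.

5.0268

Heun: k1 = f(t_n, u_n); k2 = f(t_n + h, u_n + h·k1); u_{n+1} = u_n + (h/2)·(k1 + k2).
t=0.000000, u=1.490000:
  k1 = f(0.000000, 1.490000) = 1.594300
  k2 = f(0.340000, 2.032062) = 2.507793
  u ← 1.490000 + (0.34/2)·(1.594300 + 2.507793) = 2.187356
t=0.340000, u=2.187356:
  k1 = f(0.340000, 2.187356) = 2.673958
  k2 = f(0.680000, 3.096502) = 3.942050
  u ← 2.187356 + (0.34/2)·(2.673958 + 3.942050) = 3.312077
t=0.680000, u=3.312077:
  k1 = f(0.680000, 3.312077) = 4.172716
  k2 = f(1.020000, 4.730800) = 5.914065
  u ← 3.312077 + (0.34/2)·(4.172716 + 5.914065) = 5.026830
u(1.02) ≈ 5.0268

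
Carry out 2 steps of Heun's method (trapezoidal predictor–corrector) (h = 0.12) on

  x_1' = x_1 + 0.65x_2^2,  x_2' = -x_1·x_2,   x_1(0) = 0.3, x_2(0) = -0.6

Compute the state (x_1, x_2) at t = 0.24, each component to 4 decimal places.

0.4400, -0.5494

Heun on (x_1,x_2): k1 = f(t_n, state_n); k2 = f(t_n + h, state_n + h·k1); state_{n+1} = state_n + (h/2)·(k1 + k2).
0.000000: (0.300000, -0.600000)
  k1 = (0.534000, 0.180000)
  predictor → (0.364080, -0.578400)
  k2 = (0.581535, 0.210584)
  → (0.366932, -0.576565)
0.120000: (0.366932, -0.576565)
  k1 = (0.583010, 0.211560)
  predictor → (0.436893, -0.551178)
  k2 = (0.634361, 0.240806)
  → (0.439974, -0.549423)
(x_1(0.24), x_2(0.24)) ≈ (0.4400, -0.5494)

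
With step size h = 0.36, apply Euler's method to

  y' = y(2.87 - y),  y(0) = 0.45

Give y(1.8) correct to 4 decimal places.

2.8676

Euler: y_{n+1} = y_n + h·f(t_n, y_n).
t=0.000000, y=0.450000: f=1.089000 → y ← 0.450000 + 0.36·1.089000 = 0.842040
t=0.360000, y=0.842040: f=1.707623 → y ← 0.842040 + 0.36·1.707623 = 1.456784
t=0.720000, y=1.456784: f=2.058750 → y ← 1.456784 + 0.36·2.058750 = 2.197935
t=1.080000, y=2.197935: f=1.477156 → y ← 2.197935 + 0.36·1.477156 = 2.729711
t=1.440000, y=2.729711: f=0.382949 → y ← 2.729711 + 0.36·0.382949 = 2.867572
y(1.8) ≈ 2.8676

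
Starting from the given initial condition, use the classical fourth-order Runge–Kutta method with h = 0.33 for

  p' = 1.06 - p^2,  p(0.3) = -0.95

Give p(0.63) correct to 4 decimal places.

RK4: k1 = f(t_n, p_n); k2 = f(t_n + h/2, p_n + (h/2)·k1); k3 = f(t_n + h/2, p_n + (h/2)·k2); k4 = f(t_n + h, p_n + h·k3); p_{n+1} = p_n + (h/6)·(k1 + 2k2 + 2k3 + k4).
t=0.300000, p=-0.950000:
  k1 = f(0.300000, -0.950000) = 0.157500
  k2 = f(0.465000, -0.924012) = 0.206201
  k3 = f(0.465000, -0.915977) = 0.220986
  k4 = f(0.630000, -0.877074) = 0.290740
  p ← -0.950000 + (0.33/6)·(k1 + 2k2 + 2k3 + k4) = -0.878356
p(0.63) ≈ -0.8784

-0.8784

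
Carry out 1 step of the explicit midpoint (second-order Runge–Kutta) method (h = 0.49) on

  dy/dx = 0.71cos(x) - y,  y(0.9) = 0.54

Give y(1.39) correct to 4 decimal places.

Midpoint: k1 = f(x_n, y_n); k2 = f(x_n + h/2, y_n + (h/2)·k1); y_{n+1} = y_n + h·k2.
x=0.900000, y=0.540000:
  k1 = f(0.900000, 0.540000) = -0.098657
  k2 = f(1.145000, 0.515829) = -0.222566
  y ← 0.540000 + 0.49·(-0.222566) = 0.430943
y(1.39) ≈ 0.4309

0.4309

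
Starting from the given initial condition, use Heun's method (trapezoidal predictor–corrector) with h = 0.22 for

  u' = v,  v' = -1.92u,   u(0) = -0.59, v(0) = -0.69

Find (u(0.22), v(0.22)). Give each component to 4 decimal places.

Heun on (u,v): k1 = f(x_n, state_n); k2 = f(x_n + h, state_n + h·k1); state_{n+1} = state_n + (h/2)·(k1 + k2).
0.000000: (-0.590000, -0.690000)
  k1 = (-0.690000, 1.132800)
  predictor → (-0.741800, -0.440784)
  k2 = (-0.440784, 1.424256)
  → (-0.714386, -0.408724)
(u(0.22), v(0.22)) ≈ (-0.7144, -0.4087)

-0.7144, -0.4087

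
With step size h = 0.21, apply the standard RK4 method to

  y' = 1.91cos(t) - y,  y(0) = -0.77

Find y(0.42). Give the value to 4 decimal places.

RK4: k1 = f(t_n, y_n); k2 = f(t_n + h/2, y_n + (h/2)·k1); k3 = f(t_n + h/2, y_n + (h/2)·k2); k4 = f(t_n + h, y_n + h·k3); y_{n+1} = y_n + (h/6)·(k1 + 2k2 + 2k3 + k4).
t=0.000000, y=-0.770000:
  k1 = f(0.000000, -0.770000) = 2.680000
  k2 = f(0.105000, -0.488600) = 2.388081
  k3 = f(0.105000, -0.519252) = 2.418732
  k4 = f(0.210000, -0.262066) = 2.130105
  y ← -0.770000 + (0.21/6)·(k1 + 2k2 + 2k3 + k4) = -0.265169
t=0.210000, y=-0.265169:
  k1 = f(0.210000, -0.265169) = 2.133208
  k2 = f(0.315000, -0.041183) = 1.857204
  k3 = f(0.315000, -0.070163) = 1.886184
  k4 = f(0.420000, 0.130929) = 1.613071
  y ← -0.265169 + (0.21/6)·(k1 + 2k2 + 2k3 + k4) = 0.127988
y(0.42) ≈ 0.1280

0.1280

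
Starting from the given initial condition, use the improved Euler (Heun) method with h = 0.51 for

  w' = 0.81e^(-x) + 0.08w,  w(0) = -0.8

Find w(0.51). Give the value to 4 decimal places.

-0.4943

Heun: k1 = f(x_n, w_n); k2 = f(x_n + h, w_n + h·k1); w_{n+1} = w_n + (h/2)·(k1 + k2).
x=0.000000, w=-0.800000:
  k1 = f(0.000000, -0.800000) = 0.746000
  k2 = f(0.510000, -0.419540) = 0.452838
  w ← -0.800000 + (0.51/2)·(0.746000 + 0.452838) = -0.494296
w(0.51) ≈ -0.4943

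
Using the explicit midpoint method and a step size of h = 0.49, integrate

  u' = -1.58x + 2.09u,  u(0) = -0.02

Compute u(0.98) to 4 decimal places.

-1.3766

Midpoint: k1 = f(x_n, u_n); k2 = f(x_n + h/2, u_n + (h/2)·k1); u_{n+1} = u_n + h·k2.
x=0.000000, u=-0.020000:
  k1 = f(0.000000, -0.020000) = -0.041800
  k2 = f(0.245000, -0.030241) = -0.450304
  u ← -0.020000 + 0.49·(-0.450304) = -0.240649
x=0.490000, u=-0.240649:
  k1 = f(0.490000, -0.240649) = -1.277156
  k2 = f(0.735000, -0.553552) = -2.318224
  u ← -0.240649 + 0.49·(-2.318224) = -1.376578
u(0.98) ≈ -1.3766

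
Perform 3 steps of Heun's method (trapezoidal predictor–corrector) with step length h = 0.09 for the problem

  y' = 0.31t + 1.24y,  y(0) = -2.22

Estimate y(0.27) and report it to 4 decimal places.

-3.0883

Heun: k1 = f(t_n, y_n); k2 = f(t_n + h, y_n + h·k1); y_{n+1} = y_n + (h/2)·(k1 + k2).
t=0.000000, y=-2.220000:
  k1 = f(0.000000, -2.220000) = -2.752800
  k2 = f(0.090000, -2.467752) = -3.032112
  y ← -2.220000 + (0.09/2)·(-2.752800 + (-3.032112)) = -2.480321
t=0.090000, y=-2.480321:
  k1 = f(0.090000, -2.480321) = -3.047698
  k2 = f(0.180000, -2.754614) = -3.359921
  y ← -2.480321 + (0.09/2)·(-3.047698 + (-3.359921)) = -2.768664
t=0.180000, y=-2.768664:
  k1 = f(0.180000, -2.768664) = -3.377343
  k2 = f(0.270000, -3.072625) = -3.726355
  y ← -2.768664 + (0.09/2)·(-3.377343 + (-3.726355)) = -3.088330
y(0.27) ≈ -3.0883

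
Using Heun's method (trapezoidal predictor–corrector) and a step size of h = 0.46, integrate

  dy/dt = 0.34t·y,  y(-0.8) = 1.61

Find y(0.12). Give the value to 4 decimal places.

1.4458

Heun: k1 = f(t_n, y_n); k2 = f(t_n + h, y_n + h·k1); y_{n+1} = y_n + (h/2)·(k1 + k2).
t=-0.800000, y=1.610000:
  k1 = f(-0.800000, 1.610000) = -0.437920
  k2 = f(-0.340000, 1.408557) = -0.162829
  y ← 1.610000 + (0.46/2)·(-0.437920 + (-0.162829)) = 1.471828
t=-0.340000, y=1.471828:
  k1 = f(-0.340000, 1.471828) = -0.170143
  k2 = f(0.120000, 1.393562) = 0.056857
  y ← 1.471828 + (0.46/2)·(-0.170143 + 0.056857) = 1.445772
y(0.12) ≈ 1.4458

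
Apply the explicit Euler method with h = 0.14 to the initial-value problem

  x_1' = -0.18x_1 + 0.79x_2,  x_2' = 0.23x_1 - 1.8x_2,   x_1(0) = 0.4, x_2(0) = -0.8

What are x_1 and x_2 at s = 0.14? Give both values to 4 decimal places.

Euler on (x_1,x_2): x_1_{n+1} = x_1_n + h·x_1', x_2_{n+1} = x_2_n + h·x_2'.
0.000000: (0.400000, -0.800000); f=(-0.704000, 1.532000) → (0.301440, -0.585520)
(x_1(0.14), x_2(0.14)) ≈ (0.3014, -0.5855)

0.3014, -0.5855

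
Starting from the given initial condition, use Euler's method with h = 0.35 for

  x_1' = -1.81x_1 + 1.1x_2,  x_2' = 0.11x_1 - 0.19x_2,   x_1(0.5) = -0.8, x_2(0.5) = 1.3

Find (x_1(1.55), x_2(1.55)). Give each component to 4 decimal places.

0.6229, 1.0586

Euler on (x_1,x_2): x_1_{n+1} = x_1_n + h·x_1', x_2_{n+1} = x_2_n + h·x_2'.
0.500000: (-0.800000, 1.300000); f=(2.878000, -0.335000) → (0.207300, 1.182750)
0.850000: (0.207300, 1.182750); f=(0.925812, -0.201919) → (0.531334, 1.112078)
1.200000: (0.531334, 1.112078); f=(0.261571, -0.152848) → (0.622884, 1.058581)
(x_1(1.55), x_2(1.55)) ≈ (0.6229, 1.0586)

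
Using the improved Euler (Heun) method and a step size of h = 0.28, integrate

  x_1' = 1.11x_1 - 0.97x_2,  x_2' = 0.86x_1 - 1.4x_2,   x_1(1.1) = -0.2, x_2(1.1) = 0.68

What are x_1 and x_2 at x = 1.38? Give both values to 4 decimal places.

Heun on (x_1,x_2): k1 = f(x_n, state_n); k2 = f(x_n + h, state_n + h·k1); state_{n+1} = state_n + (h/2)·(k1 + k2).
1.100000: (-0.200000, 0.680000)
  k1 = (-0.881600, -1.124000)
  predictor → (-0.446848, 0.365280)
  k2 = (-0.850323, -0.895681)
  → (-0.442469, 0.397245)
(x_1(1.38), x_2(1.38)) ≈ (-0.4425, 0.3972)

-0.4425, 0.3972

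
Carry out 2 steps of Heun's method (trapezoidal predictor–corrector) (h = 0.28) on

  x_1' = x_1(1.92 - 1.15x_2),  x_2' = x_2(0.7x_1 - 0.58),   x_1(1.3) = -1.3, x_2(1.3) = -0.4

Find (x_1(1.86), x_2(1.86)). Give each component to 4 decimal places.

-4.2358, -0.1276

Heun on (x_1,x_2): k1 = f(x_n, state_n); k2 = f(x_n + h, state_n + h·k1); state_{n+1} = state_n + (h/2)·(k1 + k2).
1.300000: (-1.300000, -0.400000)
  k1 = (-3.094000, 0.596000)
  predictor → (-2.166320, -0.233120)
  k2 = (-4.740099, 0.488718)
  → (-2.396774, -0.248139)
1.580000: (-2.396774, -0.248139)
  k1 = (-5.285750, 0.560235)
  predictor → (-3.876784, -0.091274)
  k2 = (-7.850351, 0.300633)
  → (-4.235828, -0.127618)
(x_1(1.86), x_2(1.86)) ≈ (-4.2358, -0.1276)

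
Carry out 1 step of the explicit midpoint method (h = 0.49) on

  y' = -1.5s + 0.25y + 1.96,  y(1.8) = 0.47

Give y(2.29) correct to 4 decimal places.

-0.0338

Midpoint: k1 = f(s_n, y_n); k2 = f(s_n + h/2, y_n + (h/2)·k1); y_{n+1} = y_n + h·k2.
s=1.800000, y=0.470000:
  k1 = f(1.800000, 0.470000) = -0.622500
  k2 = f(2.045000, 0.317487) = -1.028128
  y ← 0.470000 + 0.49·(-1.028128) = -0.033783
y(2.29) ≈ -0.0338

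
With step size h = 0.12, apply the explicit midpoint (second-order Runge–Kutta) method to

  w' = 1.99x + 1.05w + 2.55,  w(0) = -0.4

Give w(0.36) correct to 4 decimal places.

0.6736

Midpoint: k1 = f(x_n, w_n); k2 = f(x_n + h/2, w_n + (h/2)·k1); w_{n+1} = w_n + h·k2.
x=0.000000, w=-0.400000:
  k1 = f(0.000000, -0.400000) = 2.130000
  k2 = f(0.060000, -0.272200) = 2.383590
  w ← -0.400000 + 0.12·2.383590 = -0.113969
x=0.120000, w=-0.113969:
  k1 = f(0.120000, -0.113969) = 2.669132
  k2 = f(0.180000, 0.046179) = 2.956688
  w ← -0.113969 + 0.12·2.956688 = 0.240833
x=0.240000, w=0.240833:
  k1 = f(0.240000, 0.240833) = 3.280475
  k2 = f(0.300000, 0.437662) = 3.606545
  w ← 0.240833 + 0.12·3.606545 = 0.673619
w(0.36) ≈ 0.6736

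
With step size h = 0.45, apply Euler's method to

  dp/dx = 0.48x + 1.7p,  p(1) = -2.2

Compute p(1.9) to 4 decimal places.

Euler: p_{n+1} = p_n + h·f(x_n, p_n).
x=1.000000, p=-2.200000: f=-3.260000 → p ← -2.200000 + 0.45·(-3.260000) = -3.667000
x=1.450000, p=-3.667000: f=-5.537900 → p ← -3.667000 + 0.45·(-5.537900) = -6.159055
p(1.9) ≈ -6.1591

-6.1591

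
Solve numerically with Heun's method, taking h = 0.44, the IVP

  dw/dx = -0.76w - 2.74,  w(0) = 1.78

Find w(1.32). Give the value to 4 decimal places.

-1.5825

Heun: k1 = f(x_n, w_n); k2 = f(x_n + h, w_n + h·k1); w_{n+1} = w_n + (h/2)·(k1 + k2).
x=0.000000, w=1.780000:
  k1 = f(0.000000, 1.780000) = -4.092800
  k2 = f(0.440000, -0.020832) = -2.724168
  w ← 1.780000 + (0.44/2)·(-4.092800 + (-2.724168)) = 0.280267
x=0.440000, w=0.280267:
  k1 = f(0.440000, 0.280267) = -2.953003
  k2 = f(0.880000, -1.019054) = -1.965519
  w ← 0.280267 + (0.44/2)·(-2.953003 + (-1.965519)) = -0.801808
x=0.880000, w=-0.801808:
  k1 = f(0.880000, -0.801808) = -2.130626
  k2 = f(1.320000, -1.739283) = -1.418145
  w ← -0.801808 + (0.44/2)·(-2.130626 + (-1.418145)) = -1.582537
w(1.32) ≈ -1.5825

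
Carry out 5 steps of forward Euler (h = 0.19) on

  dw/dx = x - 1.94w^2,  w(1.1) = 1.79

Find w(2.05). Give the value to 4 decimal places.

Euler: w_{n+1} = w_n + h·f(x_n, w_n).
x=1.100000, w=1.790000: f=-5.115954 → w ← 1.790000 + 0.19·(-5.115954) = 0.817969
x=1.290000, w=0.817969: f=-0.008001 → w ← 0.817969 + 0.19·(-0.008001) = 0.816448
x=1.480000, w=0.816448: f=0.186819 → w ← 0.816448 + 0.19·0.186819 = 0.851944
x=1.670000, w=0.851944: f=0.261931 → w ← 0.851944 + 0.19·0.261931 = 0.901711
x=1.860000, w=0.901711: f=0.282620 → w ← 0.901711 + 0.19·0.282620 = 0.955409
w(2.05) ≈ 0.9554

0.9554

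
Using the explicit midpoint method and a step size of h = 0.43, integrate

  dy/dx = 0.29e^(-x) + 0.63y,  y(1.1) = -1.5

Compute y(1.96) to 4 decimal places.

Midpoint: k1 = f(x_n, y_n); k2 = f(x_n + h/2, y_n + (h/2)·k1); y_{n+1} = y_n + h·k2.
x=1.100000, y=-1.500000:
  k1 = f(1.100000, -1.500000) = -0.848467
  k2 = f(1.315000, -1.682420) = -0.982067
  y ← -1.500000 + 0.43·(-0.982067) = -1.922289
x=1.530000, y=-1.922289:
  k1 = f(1.530000, -1.922289) = -1.148247
  k2 = f(1.745000, -2.169162) = -1.315925
  y ← -1.922289 + 0.43·(-1.315925) = -2.488137
y(1.96) ≈ -2.4881

-2.4881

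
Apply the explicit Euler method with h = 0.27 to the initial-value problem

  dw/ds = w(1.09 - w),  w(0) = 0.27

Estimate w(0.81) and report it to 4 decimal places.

Euler: w_{n+1} = w_n + h·f(s_n, w_n).
s=0.000000, w=0.270000: f=0.221400 → w ← 0.270000 + 0.27·0.221400 = 0.329778
s=0.270000, w=0.329778: f=0.250704 → w ← 0.329778 + 0.27·0.250704 = 0.397468
s=0.540000, w=0.397468: f=0.275259 → w ← 0.397468 + 0.27·0.275259 = 0.471788
w(0.81) ≈ 0.4718

0.4718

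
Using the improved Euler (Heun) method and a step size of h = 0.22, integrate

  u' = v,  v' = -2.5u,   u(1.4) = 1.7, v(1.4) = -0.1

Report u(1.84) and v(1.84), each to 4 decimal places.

Heun on (u,v): k1 = f(s_n, state_n); k2 = f(s_n + h, state_n + h·k1); state_{n+1} = state_n + (h/2)·(k1 + k2).
1.400000: (1.700000, -0.100000)
  k1 = (-0.100000, -4.250000)
  predictor → (1.678000, -1.035000)
  k2 = (-1.035000, -4.195000)
  → (1.575150, -1.028950)
1.620000: (1.575150, -1.028950)
  k1 = (-1.028950, -3.937875)
  predictor → (1.348781, -1.895282)
  k2 = (-1.895282, -3.371952)
  → (1.253484, -1.833031)
(u(1.84), v(1.84)) ≈ (1.2535, -1.8330)

1.2535, -1.8330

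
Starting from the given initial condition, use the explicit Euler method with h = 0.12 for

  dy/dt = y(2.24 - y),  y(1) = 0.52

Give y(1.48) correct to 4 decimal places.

1.0265

Euler: y_{n+1} = y_n + h·f(t_n, y_n).
t=1.000000, y=0.520000: f=0.894400 → y ← 0.520000 + 0.12·0.894400 = 0.627328
t=1.120000, y=0.627328: f=1.011674 → y ← 0.627328 + 0.12·1.011674 = 0.748729
t=1.240000, y=0.748729: f=1.116558 → y ← 0.748729 + 0.12·1.116558 = 0.882716
t=1.360000, y=0.882716: f=1.198096 → y ← 0.882716 + 0.12·1.198096 = 1.026487
y(1.48) ≈ 1.0265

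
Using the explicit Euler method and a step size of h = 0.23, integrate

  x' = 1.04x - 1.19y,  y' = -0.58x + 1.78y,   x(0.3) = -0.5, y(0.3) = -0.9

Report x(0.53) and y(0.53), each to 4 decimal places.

Euler on (x,y): x_{n+1} = x_n + h·x', y_{n+1} = y_n + h·y'.
0.300000: (-0.500000, -0.900000); f=(0.551000, -1.312000) → (-0.373270, -1.201760)
(x(0.53), y(0.53)) ≈ (-0.3733, -1.2018)

-0.3733, -1.2018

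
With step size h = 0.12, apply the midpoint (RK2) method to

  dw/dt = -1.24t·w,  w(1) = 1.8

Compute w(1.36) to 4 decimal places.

Midpoint: k1 = f(t_n, w_n); k2 = f(t_n + h/2, w_n + (h/2)·k1); w_{n+1} = w_n + h·k2.
t=1.000000, w=1.800000:
  k1 = f(1.000000, 1.800000) = -2.232000
  k2 = f(1.060000, 1.666080) = -2.189896
  w ← 1.800000 + 0.12·(-2.189896) = 1.537213
t=1.120000, w=1.537213:
  k1 = f(1.120000, 1.537213) = -2.134881
  k2 = f(1.180000, 1.409120) = -2.061824
  w ← 1.537213 + 0.12·(-2.061824) = 1.289794
t=1.240000, w=1.289794:
  k1 = f(1.240000, 1.289794) = -1.983187
  k2 = f(1.300000, 1.170802) = -1.887334
  w ← 1.289794 + 0.12·(-1.887334) = 1.063314
w(1.36) ≈ 1.0633

1.0633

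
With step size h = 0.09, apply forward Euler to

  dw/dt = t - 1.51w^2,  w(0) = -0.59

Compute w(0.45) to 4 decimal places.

Euler: w_{n+1} = w_n + h·f(t_n, w_n).
t=0.000000, w=-0.590000: f=-0.525631 → w ← -0.590000 + 0.09·(-0.525631) = -0.637307
t=0.090000, w=-0.637307: f=-0.523302 → w ← -0.637307 + 0.09·(-0.523302) = -0.684404
t=0.180000, w=-0.684404: f=-0.527297 → w ← -0.684404 + 0.09·(-0.527297) = -0.731861
t=0.270000, w=-0.731861: f=-0.538786 → w ← -0.731861 + 0.09·(-0.538786) = -0.780351
t=0.360000, w=-0.780351: f=-0.559512 → w ← -0.780351 + 0.09·(-0.559512) = -0.830708
w(0.45) ≈ -0.8307

-0.8307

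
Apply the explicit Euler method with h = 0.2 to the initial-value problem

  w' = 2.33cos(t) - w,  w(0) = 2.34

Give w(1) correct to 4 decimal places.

Euler: w_{n+1} = w_n + h·f(t_n, w_n).
t=0.000000, w=2.340000: f=-0.010000 → w ← 2.340000 + 0.2·(-0.010000) = 2.338000
t=0.200000, w=2.338000: f=-0.054445 → w ← 2.338000 + 0.2·(-0.054445) = 2.327111
t=0.400000, w=2.327111: f=-0.181039 → w ← 2.327111 + 0.2·(-0.181039) = 2.290903
t=0.600000, w=2.290903: f=-0.367871 → w ← 2.290903 + 0.2·(-0.367871) = 2.217329
t=0.800000, w=2.217329: f=-0.594002 → w ← 2.217329 + 0.2·(-0.594002) = 2.098529
w(1) ≈ 2.0985

2.0985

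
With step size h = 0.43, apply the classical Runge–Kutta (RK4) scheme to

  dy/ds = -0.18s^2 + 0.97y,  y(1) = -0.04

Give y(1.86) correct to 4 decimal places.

RK4: k1 = f(s_n, y_n); k2 = f(s_n + h/2, y_n + (h/2)·k1); k3 = f(s_n + h/2, y_n + (h/2)·k2); k4 = f(s_n + h, y_n + h·k3); y_{n+1} = y_n + (h/6)·(k1 + 2k2 + 2k3 + k4).
s=1.000000, y=-0.040000:
  k1 = f(1.000000, -0.040000) = -0.218800
  k2 = f(1.215000, -0.087042) = -0.350151
  k3 = f(1.215000, -0.115283) = -0.377545
  k4 = f(1.430000, -0.202344) = -0.564356
  y ← -0.040000 + (0.43/6)·(k1 + 2k2 + 2k3 + k4) = -0.200429
s=1.430000, y=-0.200429:
  k1 = f(1.430000, -0.200429) = -0.562498
  k2 = f(1.645000, -0.321366) = -0.798810
  k3 = f(1.645000, -0.372173) = -0.848093
  k4 = f(1.860000, -0.565109) = -1.170884
  y ← -0.200429 + (0.43/6)·(k1 + 2k2 + 2k3 + k4) = -0.560711
y(1.86) ≈ -0.5607

-0.5607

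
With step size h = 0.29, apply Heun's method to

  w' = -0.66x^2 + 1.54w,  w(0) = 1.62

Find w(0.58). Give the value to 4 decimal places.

Heun: k1 = f(x_n, w_n); k2 = f(x_n + h, w_n + h·k1); w_{n+1} = w_n + (h/2)·(k1 + k2).
x=0.000000, w=1.620000:
  k1 = f(0.000000, 1.620000) = 2.494800
  k2 = f(0.290000, 2.343492) = 3.553472
  w ← 1.620000 + (0.29/2)·(2.494800 + 3.553472) = 2.496999
x=0.290000, w=2.496999:
  k1 = f(0.290000, 2.496999) = 3.789873
  k2 = f(0.580000, 3.596063) = 5.315912
  w ← 2.496999 + (0.29/2)·(3.789873 + 5.315912) = 3.817338
w(0.58) ≈ 3.8173

3.8173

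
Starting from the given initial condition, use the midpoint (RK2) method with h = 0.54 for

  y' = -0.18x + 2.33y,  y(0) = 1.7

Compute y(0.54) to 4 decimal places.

Midpoint: k1 = f(x_n, y_n); k2 = f(x_n + h/2, y_n + (h/2)·k1); y_{n+1} = y_n + h·k2.
x=0.000000, y=1.700000:
  k1 = f(0.000000, 1.700000) = 3.961000
  k2 = f(0.270000, 2.769470) = 6.404265
  y ← 1.700000 + 0.54·6.404265 = 5.158303
y(0.54) ≈ 5.1583

5.1583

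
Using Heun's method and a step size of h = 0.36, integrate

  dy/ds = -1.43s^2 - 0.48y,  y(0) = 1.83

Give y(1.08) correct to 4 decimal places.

Heun: k1 = f(s_n, y_n); k2 = f(s_n + h, y_n + h·k1); y_{n+1} = y_n + (h/2)·(k1 + k2).
s=0.000000, y=1.830000:
  k1 = f(0.000000, 1.830000) = -0.878400
  k2 = f(0.360000, 1.513776) = -0.911940
  y ← 1.830000 + (0.36/2)·(-0.878400 + (-0.911940)) = 1.507739
s=0.360000, y=1.507739:
  k1 = f(0.360000, 1.507739) = -0.909043
  k2 = f(0.720000, 1.180483) = -1.307944
  y ← 1.507739 + (0.36/2)·(-0.909043 + (-1.307944)) = 1.108681
s=0.720000, y=1.108681:
  k1 = f(0.720000, 1.108681) = -1.273479
  k2 = f(1.080000, 0.650229) = -1.980062
  y ← 1.108681 + (0.36/2)·(-1.273479 + (-1.980062)) = 0.523044
y(1.08) ≈ 0.5230

0.5230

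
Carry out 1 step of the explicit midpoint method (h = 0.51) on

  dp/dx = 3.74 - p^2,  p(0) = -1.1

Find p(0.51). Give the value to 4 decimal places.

0.7019

Midpoint: k1 = f(x_n, p_n); k2 = f(x_n + h/2, p_n + (h/2)·k1); p_{n+1} = p_n + h·k2.
x=0.000000, p=-1.100000:
  k1 = f(0.000000, -1.100000) = 2.530000
  k2 = f(0.255000, -0.454850) = 3.533111
  p ← -1.100000 + 0.51·3.533111 = 0.701887
p(0.51) ≈ 0.7019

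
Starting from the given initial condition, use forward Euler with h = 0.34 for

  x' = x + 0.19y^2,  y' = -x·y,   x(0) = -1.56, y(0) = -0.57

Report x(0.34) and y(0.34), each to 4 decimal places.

Euler on (x,y): x_{n+1} = x_n + h·x', y_{n+1} = y_n + h·y'.
0.000000: (-1.560000, -0.570000); f=(-1.498269, -0.889200) → (-2.069411, -0.872328)
(x(0.34), y(0.34)) ≈ (-2.0694, -0.8723)

-2.0694, -0.8723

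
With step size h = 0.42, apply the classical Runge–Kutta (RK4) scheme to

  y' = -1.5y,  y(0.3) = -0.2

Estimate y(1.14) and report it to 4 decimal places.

RK4: k1 = f(x_n, y_n); k2 = f(x_n + h/2, y_n + (h/2)·k1); k3 = f(x_n + h/2, y_n + (h/2)·k2); k4 = f(x_n + h, y_n + h·k3); y_{n+1} = y_n + (h/6)·(k1 + 2k2 + 2k3 + k4).
x=0.300000, y=-0.200000:
  k1 = f(0.300000, -0.200000) = 0.300000
  k2 = f(0.510000, -0.137000) = 0.205500
  k3 = f(0.510000, -0.156845) = 0.235268
  k4 = f(0.720000, -0.101188) = 0.151781
  y ← -0.200000 + (0.42/6)·(k1 + 2k2 + 2k3 + k4) = -0.106668
x=0.720000, y=-0.106668:
  k1 = f(0.720000, -0.106668) = 0.160002
  k2 = f(0.930000, -0.073067) = 0.109601
  k3 = f(0.930000, -0.083652) = 0.125477
  k4 = f(1.140000, -0.053967) = 0.080951
  y ← -0.106668 + (0.42/6)·(k1 + 2k2 + 2k3 + k4) = -0.056890
y(1.14) ≈ -0.0569

-0.0569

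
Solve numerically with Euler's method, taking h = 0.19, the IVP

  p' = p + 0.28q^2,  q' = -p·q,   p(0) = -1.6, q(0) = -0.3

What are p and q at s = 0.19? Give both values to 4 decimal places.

-1.8992, -0.3912

Euler on (p,q): p_{n+1} = p_n + h·p', q_{n+1} = q_n + h·q'.
0.000000: (-1.600000, -0.300000); f=(-1.574800, -0.480000) → (-1.899212, -0.391200)
(p(0.19), q(0.19)) ≈ (-1.8992, -0.3912)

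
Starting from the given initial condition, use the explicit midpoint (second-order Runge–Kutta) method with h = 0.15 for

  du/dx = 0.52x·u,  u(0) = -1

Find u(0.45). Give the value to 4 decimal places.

Midpoint: k1 = f(x_n, u_n); k2 = f(x_n + h/2, u_n + (h/2)·k1); u_{n+1} = u_n + h·k2.
x=0.000000, u=-1.000000:
  k1 = f(0.000000, -1.000000) = 0.000000
  k2 = f(0.075000, -1.000000) = -0.039000
  u ← -1.000000 + 0.15·(-0.039000) = -1.005850
x=0.150000, u=-1.005850:
  k1 = f(0.150000, -1.005850) = -0.078456
  k2 = f(0.225000, -1.011734) = -0.118373
  u ← -1.005850 + 0.15·(-0.118373) = -1.023606
x=0.300000, u=-1.023606:
  k1 = f(0.300000, -1.023606) = -0.159683
  k2 = f(0.375000, -1.035582) = -0.201939
  u ← -1.023606 + 0.15·(-0.201939) = -1.053897
u(0.45) ≈ -1.0539

-1.0539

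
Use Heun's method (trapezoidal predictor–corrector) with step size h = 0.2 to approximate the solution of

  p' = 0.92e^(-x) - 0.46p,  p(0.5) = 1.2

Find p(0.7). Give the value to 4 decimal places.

Heun: k1 = f(x_n, p_n); k2 = f(x_n + h, p_n + h·k1); p_{n+1} = p_n + (h/2)·(k1 + k2).
x=0.500000, p=1.200000:
  k1 = f(0.500000, 1.200000) = 0.006008
  k2 = f(0.700000, 1.201202) = -0.095694
  p ← 1.200000 + (0.2/2)·(0.006008 + (-0.095694)) = 1.191031
p(0.7) ≈ 1.1910

1.1910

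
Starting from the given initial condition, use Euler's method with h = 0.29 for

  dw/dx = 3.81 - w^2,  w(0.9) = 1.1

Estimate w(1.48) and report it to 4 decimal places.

1.9621

Euler: w_{n+1} = w_n + h·f(x_n, w_n).
x=0.900000, w=1.100000: f=2.600000 → w ← 1.100000 + 0.29·2.600000 = 1.854000
x=1.190000, w=1.854000: f=0.372684 → w ← 1.854000 + 0.29·0.372684 = 1.962078
w(1.48) ≈ 1.9621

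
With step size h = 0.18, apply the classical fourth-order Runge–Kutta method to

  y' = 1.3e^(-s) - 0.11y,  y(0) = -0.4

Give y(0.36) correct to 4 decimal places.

0.0004

RK4: k1 = f(s_n, y_n); k2 = f(s_n + h/2, y_n + (h/2)·k1); k3 = f(s_n + h/2, y_n + (h/2)·k2); k4 = f(s_n + h, y_n + h·k3); y_{n+1} = y_n + (h/6)·(k1 + 2k2 + 2k3 + k4).
s=0.000000, y=-0.400000:
  k1 = f(0.000000, -0.400000) = 1.344000
  k2 = f(0.090000, -0.279040) = 1.218805
  k3 = f(0.090000, -0.290308) = 1.220044
  k4 = f(0.180000, -0.180392) = 1.105694
  y ← -0.400000 + (0.18/6)·(k1 + 2k2 + 2k3 + k4) = -0.180178
s=0.180000, y=-0.180178:
  k1 = f(0.180000, -0.180178) = 1.105671
  k2 = f(0.270000, -0.080668) = 1.001267
  k3 = f(0.270000, -0.090064) = 1.002300
  k4 = f(0.360000, 0.000236) = 0.906953
  y ← -0.180178 + (0.18/6)·(k1 + 2k2 + 2k3 + k4) = 0.000415
y(0.36) ≈ 0.0004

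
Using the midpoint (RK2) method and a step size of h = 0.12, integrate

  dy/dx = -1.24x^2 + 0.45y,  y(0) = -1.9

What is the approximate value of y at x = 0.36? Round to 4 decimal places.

-2.2533

Midpoint: k1 = f(x_n, y_n); k2 = f(x_n + h/2, y_n + (h/2)·k1); y_{n+1} = y_n + h·k2.
x=0.000000, y=-1.900000:
  k1 = f(0.000000, -1.900000) = -0.855000
  k2 = f(0.060000, -1.951300) = -0.882549
  y ← -1.900000 + 0.12·(-0.882549) = -2.005906
x=0.120000, y=-2.005906:
  k1 = f(0.120000, -2.005906) = -0.920514
  k2 = f(0.180000, -2.061137) = -0.967688
  y ← -2.005906 + 0.12·(-0.967688) = -2.122028
x=0.240000, y=-2.122028:
  k1 = f(0.240000, -2.122028) = -1.026337
  k2 = f(0.300000, -2.183609) = -1.094224
  y ← -2.122028 + 0.12·(-1.094224) = -2.253335
y(0.36) ≈ -2.2533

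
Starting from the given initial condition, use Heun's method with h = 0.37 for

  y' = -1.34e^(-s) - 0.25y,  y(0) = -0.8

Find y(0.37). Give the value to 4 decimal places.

-1.1256

Heun: k1 = f(s_n, y_n); k2 = f(s_n + h, y_n + h·k1); y_{n+1} = y_n + (h/2)·(k1 + k2).
s=0.000000, y=-0.800000:
  k1 = f(0.000000, -0.800000) = -1.140000
  k2 = f(0.370000, -1.221800) = -0.620134
  y ← -0.800000 + (0.37/2)·(-1.140000 + (-0.620134)) = -1.125625
y(0.37) ≈ -1.1256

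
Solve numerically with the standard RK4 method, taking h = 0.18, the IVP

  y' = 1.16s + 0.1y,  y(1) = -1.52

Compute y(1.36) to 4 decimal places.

RK4: k1 = f(s_n, y_n); k2 = f(s_n + h/2, y_n + (h/2)·k1); k3 = f(s_n + h/2, y_n + (h/2)·k2); k4 = f(s_n + h, y_n + h·k3); y_{n+1} = y_n + (h/6)·(k1 + 2k2 + 2k3 + k4).
s=1.000000, y=-1.520000:
  k1 = f(1.000000, -1.520000) = 1.008000
  k2 = f(1.090000, -1.429280) = 1.121472
  k3 = f(1.090000, -1.419068) = 1.122493
  k4 = f(1.180000, -1.317951) = 1.237005
  y ← -1.520000 + (0.18/6)·(k1 + 2k2 + 2k3 + k4) = -1.318012
s=1.180000, y=-1.318012:
  k1 = f(1.180000, -1.318012) = 1.236999
  k2 = f(1.270000, -1.206682) = 1.352532
  k3 = f(1.270000, -1.196284) = 1.353572
  k4 = f(1.360000, -1.074369) = 1.470163
  y ← -1.318012 + (0.18/6)·(k1 + 2k2 + 2k3 + k4) = -1.074431
y(1.36) ≈ -1.0744

-1.0744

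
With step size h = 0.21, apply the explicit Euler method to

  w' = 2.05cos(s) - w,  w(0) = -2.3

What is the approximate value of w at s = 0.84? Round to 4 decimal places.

Euler: w_{n+1} = w_n + h·f(s_n, w_n).
s=0.000000, w=-2.300000: f=4.350000 → w ← -2.300000 + 0.21·4.350000 = -1.386500
s=0.210000, w=-1.386500: f=3.391463 → w ← -1.386500 + 0.21·3.391463 = -0.674293
s=0.420000, w=-0.674293: f=2.546125 → w ← -0.674293 + 0.21·2.546125 = -0.139606
s=0.630000, w=-0.139606: f=1.796063 → w ← -0.139606 + 0.21·1.796063 = 0.237567
w(0.84) ≈ 0.2376

0.2376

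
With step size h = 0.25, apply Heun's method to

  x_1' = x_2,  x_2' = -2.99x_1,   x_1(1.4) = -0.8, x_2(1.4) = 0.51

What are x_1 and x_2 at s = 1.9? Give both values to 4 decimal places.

Heun on (x_1,x_2): k1 = f(s_n, state_n); k2 = f(s_n + h, state_n + h·k1); state_{n+1} = state_n + (h/2)·(k1 + k2).
1.400000: (-0.800000, 0.510000)
  k1 = (0.510000, 2.392000)
  predictor → (-0.672500, 1.108000)
  k2 = (1.108000, 2.010775)
  → (-0.597750, 1.060347)
1.650000: (-0.597750, 1.060347)
  k1 = (1.060347, 1.787273)
  predictor → (-0.332663, 1.507165)
  k2 = (1.507165, 0.994663)
  → (-0.276811, 1.408089)
(x_1(1.9), x_2(1.9)) ≈ (-0.2768, 1.4081)

-0.2768, 1.4081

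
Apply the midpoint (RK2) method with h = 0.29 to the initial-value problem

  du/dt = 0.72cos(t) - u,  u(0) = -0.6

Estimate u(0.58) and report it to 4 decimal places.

Midpoint: k1 = f(t_n, u_n); k2 = f(t_n + h/2, u_n + (h/2)·k1); u_{n+1} = u_n + h·k2.
t=0.000000, u=-0.600000:
  k1 = f(0.000000, -0.600000) = 1.320000
  k2 = f(0.145000, -0.408600) = 1.121044
  u ← -0.600000 + 0.29·1.121044 = -0.274897
t=0.290000, u=-0.274897:
  k1 = f(0.290000, -0.274897) = 0.964833
  k2 = f(0.435000, -0.134996) = 0.787943
  u ← -0.274897 + 0.29·0.787943 = -0.046394
u(0.58) ≈ -0.0464

-0.0464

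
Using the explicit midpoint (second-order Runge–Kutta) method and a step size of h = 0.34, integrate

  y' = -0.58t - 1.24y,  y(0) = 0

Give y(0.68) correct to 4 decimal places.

-0.1088

Midpoint: k1 = f(t_n, y_n); k2 = f(t_n + h/2, y_n + (h/2)·k1); y_{n+1} = y_n + h·k2.
t=0.000000, y=0.000000:
  k1 = f(0.000000, 0.000000) = 0.000000
  k2 = f(0.170000, 0.000000) = -0.098600
  y ← 0.000000 + 0.34·(-0.098600) = -0.033524
t=0.340000, y=-0.033524:
  k1 = f(0.340000, -0.033524) = -0.155630
  k2 = f(0.510000, -0.059981) = -0.221423
  y ← -0.033524 + 0.34·(-0.221423) = -0.108808
y(0.68) ≈ -0.1088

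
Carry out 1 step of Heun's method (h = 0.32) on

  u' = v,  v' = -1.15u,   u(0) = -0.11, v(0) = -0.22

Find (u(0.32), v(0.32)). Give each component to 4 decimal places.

-0.1739, -0.1666

Heun on (u,v): k1 = f(x_n, state_n); k2 = f(x_n + h, state_n + h·k1); state_{n+1} = state_n + (h/2)·(k1 + k2).
0.000000: (-0.110000, -0.220000)
  k1 = (-0.220000, 0.126500)
  predictor → (-0.180400, -0.179520)
  k2 = (-0.179520, 0.207460)
  → (-0.173923, -0.166566)
(u(0.32), v(0.32)) ≈ (-0.1739, -0.1666)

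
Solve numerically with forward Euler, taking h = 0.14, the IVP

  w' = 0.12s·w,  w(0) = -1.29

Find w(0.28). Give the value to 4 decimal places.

-1.2930

Euler: w_{n+1} = w_n + h·f(s_n, w_n).
s=0.000000, w=-1.290000: f=0.000000 → w ← -1.290000 + 0.14·0.000000 = -1.290000
s=0.140000, w=-1.290000: f=-0.021672 → w ← -1.290000 + 0.14·(-0.021672) = -1.293034
w(0.28) ≈ -1.2930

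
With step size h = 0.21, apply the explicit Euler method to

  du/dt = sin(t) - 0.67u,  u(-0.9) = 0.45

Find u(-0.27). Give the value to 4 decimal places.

-0.0478

Euler: u_{n+1} = u_n + h·f(t_n, u_n).
t=-0.900000, u=0.450000: f=-1.084827 → u ← 0.450000 + 0.21·(-1.084827) = 0.222186
t=-0.690000, u=0.222186: f=-0.785402 → u ← 0.222186 + 0.21·(-0.785402) = 0.057252
t=-0.480000, u=0.057252: f=-0.500138 → u ← 0.057252 + 0.21·(-0.500138) = -0.047777
u(-0.27) ≈ -0.0478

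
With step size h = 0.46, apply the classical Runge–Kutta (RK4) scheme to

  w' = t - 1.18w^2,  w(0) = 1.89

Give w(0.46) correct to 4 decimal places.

0.9737

RK4: k1 = f(t_n, w_n); k2 = f(t_n + h/2, w_n + (h/2)·k1); k3 = f(t_n + h/2, w_n + (h/2)·k2); k4 = f(t_n + h, w_n + h·k3); w_{n+1} = w_n + (h/6)·(k1 + 2k2 + 2k3 + k4).
t=0.000000, w=1.890000:
  k1 = f(0.000000, 1.890000) = -4.215078
  k2 = f(0.230000, 0.920532) = -0.769908
  k3 = f(0.230000, 1.712921) = -3.232237
  k4 = f(0.460000, 0.403171) = 0.268195
  w ← 1.890000 + (0.46/6)·(k1 + 2k2 + 2k3 + k4) = 0.973743
w(0.46) ≈ 0.9737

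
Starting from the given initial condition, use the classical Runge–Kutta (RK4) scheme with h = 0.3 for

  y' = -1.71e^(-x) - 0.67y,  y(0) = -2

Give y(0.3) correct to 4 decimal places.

RK4: k1 = f(x_n, y_n); k2 = f(x_n + h/2, y_n + (h/2)·k1); k3 = f(x_n + h/2, y_n + (h/2)·k2); k4 = f(x_n + h, y_n + h·k3); y_{n+1} = y_n + (h/6)·(k1 + 2k2 + 2k3 + k4).
x=0.000000, y=-2.000000:
  k1 = f(0.000000, -2.000000) = -0.370000
  k2 = f(0.150000, -2.055500) = -0.094626
  k3 = f(0.150000, -2.014194) = -0.122301
  k4 = f(0.300000, -2.036690) = 0.097783
  y ← -2.000000 + (0.3/6)·(k1 + 2k2 + 2k3 + k4) = -2.035303
y(0.3) ≈ -2.0353

-2.0353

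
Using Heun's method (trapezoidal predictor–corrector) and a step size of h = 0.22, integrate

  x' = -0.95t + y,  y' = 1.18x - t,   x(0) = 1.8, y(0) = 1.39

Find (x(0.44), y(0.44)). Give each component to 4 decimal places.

2.5329, 2.4017

Heun on (x,y): k1 = f(t_n, state_n); k2 = f(t_n + h, state_n + h·k1); state_{n+1} = state_n + (h/2)·(k1 + k2).
0.000000: (1.800000, 1.390000)
  k1 = (1.390000, 2.124000)
  predictor → (2.105800, 1.857280)
  k2 = (1.648280, 2.264844)
  → (2.134211, 1.872773)
0.220000: (2.134211, 1.872773)
  k1 = (1.663773, 2.298369)
  predictor → (2.500241, 2.378414)
  k2 = (1.960414, 2.510284)
  → (2.532871, 2.401725)
(x(0.44), y(0.44)) ≈ (2.5329, 2.4017)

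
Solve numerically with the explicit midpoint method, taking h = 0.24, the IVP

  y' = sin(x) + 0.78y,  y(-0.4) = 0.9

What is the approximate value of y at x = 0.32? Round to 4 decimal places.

1.4983

Midpoint: k1 = f(x_n, y_n); k2 = f(x_n + h/2, y_n + (h/2)·k1); y_{n+1} = y_n + h·k2.
x=-0.400000, y=0.900000:
  k1 = f(-0.400000, 0.900000) = 0.312582
  k2 = f(-0.280000, 0.937510) = 0.454902
  y ← 0.900000 + 0.24·0.454902 = 1.009176
x=-0.160000, y=1.009176:
  k1 = f(-0.160000, 1.009176) = 0.627839
  k2 = f(-0.040000, 1.084517) = 0.805934
  y ← 1.009176 + 0.24·0.805934 = 1.202601
x=0.080000, y=1.202601:
  k1 = f(0.080000, 1.202601) = 1.017943
  k2 = f(0.200000, 1.324754) = 1.231977
  y ← 1.202601 + 0.24·1.231977 = 1.498275
y(0.32) ≈ 1.4983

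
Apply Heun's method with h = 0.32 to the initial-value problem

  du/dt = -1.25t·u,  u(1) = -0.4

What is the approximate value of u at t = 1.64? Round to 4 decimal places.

-0.1492

Heun: k1 = f(t_n, u_n); k2 = f(t_n + h, u_n + h·k1); u_{n+1} = u_n + (h/2)·(k1 + k2).
t=1.000000, u=-0.400000:
  k1 = f(1.000000, -0.400000) = 0.500000
  k2 = f(1.320000, -0.240000) = 0.396000
  u ← -0.400000 + (0.32/2)·(0.500000 + 0.396000) = -0.256640
t=1.320000, u=-0.256640:
  k1 = f(1.320000, -0.256640) = 0.423456
  k2 = f(1.640000, -0.121134) = 0.248325
  u ← -0.256640 + (0.32/2)·(0.423456 + 0.248325) = -0.149155
u(1.64) ≈ -0.1492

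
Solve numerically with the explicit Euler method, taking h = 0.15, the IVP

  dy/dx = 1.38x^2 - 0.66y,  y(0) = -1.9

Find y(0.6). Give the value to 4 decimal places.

Euler: y_{n+1} = y_n + h·f(x_n, y_n).
x=0.000000, y=-1.900000: f=1.254000 → y ← -1.900000 + 0.15·1.254000 = -1.711900
x=0.150000, y=-1.711900: f=1.160904 → y ← -1.711900 + 0.15·1.160904 = -1.537764
x=0.300000, y=-1.537764: f=1.139125 → y ← -1.537764 + 0.15·1.139125 = -1.366896
x=0.450000, y=-1.366896: f=1.181601 → y ← -1.366896 + 0.15·1.181601 = -1.189656
y(0.6) ≈ -1.1897

-1.1897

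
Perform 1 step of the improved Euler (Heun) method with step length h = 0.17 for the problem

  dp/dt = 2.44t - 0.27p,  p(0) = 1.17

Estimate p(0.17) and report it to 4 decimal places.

1.1528

Heun: k1 = f(t_n, p_n); k2 = f(t_n + h, p_n + h·k1); p_{n+1} = p_n + (h/2)·(k1 + k2).
t=0.000000, p=1.170000:
  k1 = f(0.000000, 1.170000) = -0.315900
  k2 = f(0.170000, 1.116297) = 0.113400
  p ← 1.170000 + (0.17/2)·(-0.315900 + 0.113400) = 1.152787
p(0.17) ≈ 1.1528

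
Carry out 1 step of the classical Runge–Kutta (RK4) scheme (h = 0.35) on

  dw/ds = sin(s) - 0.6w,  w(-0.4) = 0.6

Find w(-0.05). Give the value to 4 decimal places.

0.4182

RK4: k1 = f(s_n, w_n); k2 = f(s_n + h/2, w_n + (h/2)·k1); k3 = f(s_n + h/2, w_n + (h/2)·k2); k4 = f(s_n + h, w_n + h·k3); w_{n+1} = w_n + (h/6)·(k1 + 2k2 + 2k3 + k4).
s=-0.400000, w=0.600000:
  k1 = f(-0.400000, 0.600000) = -0.749418
  k2 = f(-0.225000, 0.468852) = -0.504417
  k3 = f(-0.225000, 0.511727) = -0.530143
  k4 = f(-0.050000, 0.414450) = -0.298649
  w ← 0.600000 + (0.35/6)·(k1 + 2k2 + 2k3 + k4) = 0.418164
w(-0.05) ≈ 0.4182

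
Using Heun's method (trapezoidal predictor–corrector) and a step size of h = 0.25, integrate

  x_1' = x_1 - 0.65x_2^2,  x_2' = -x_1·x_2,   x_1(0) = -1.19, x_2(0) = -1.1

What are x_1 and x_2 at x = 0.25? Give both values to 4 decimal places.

-1.8131, -1.5641

Heun on (x_1,x_2): k1 = f(x_n, state_n); k2 = f(x_n + h, state_n + h·k1); state_{n+1} = state_n + (h/2)·(k1 + k2).
0.000000: (-1.190000, -1.100000)
  k1 = (-1.976500, -1.309000)
  predictor → (-1.684125, -1.427250)
  k2 = (-3.008203, -2.403667)
  → (-1.813088, -1.564083)
(x_1(0.25), x_2(0.25)) ≈ (-1.8131, -1.5641)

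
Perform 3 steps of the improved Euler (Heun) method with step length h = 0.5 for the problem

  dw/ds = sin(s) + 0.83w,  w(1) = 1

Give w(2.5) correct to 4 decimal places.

Heun: k1 = f(s_n, w_n); k2 = f(s_n + h, w_n + h·k1); w_{n+1} = w_n + (h/2)·(k1 + k2).
s=1.000000, w=1.000000:
  k1 = f(1.000000, 1.000000) = 1.671471
  k2 = f(1.500000, 1.835735) = 2.521155
  w ← 1.000000 + (0.5/2)·(1.671471 + 2.521155) = 2.048157
s=1.500000, w=2.048157:
  k1 = f(1.500000, 2.048157) = 2.697465
  k2 = f(2.000000, 3.396889) = 3.728715
  w ← 2.048157 + (0.5/2)·(2.697465 + 3.728715) = 3.654702
s=2.000000, w=3.654702:
  k1 = f(2.000000, 3.654702) = 3.942700
  k2 = f(2.500000, 5.626052) = 5.268095
  w ← 3.654702 + (0.5/2)·(3.942700 + 5.268095) = 5.957400
w(2.5) ≈ 5.9574

5.9574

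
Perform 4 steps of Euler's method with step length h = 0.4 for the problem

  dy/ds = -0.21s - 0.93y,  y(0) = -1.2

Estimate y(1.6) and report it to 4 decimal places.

Euler: y_{n+1} = y_n + h·f(s_n, y_n).
s=0.000000, y=-1.200000: f=1.116000 → y ← -1.200000 + 0.4·1.116000 = -0.753600
s=0.400000, y=-0.753600: f=0.616848 → y ← -0.753600 + 0.4·0.616848 = -0.506861
s=0.800000, y=-0.506861: f=0.303381 → y ← -0.506861 + 0.4·0.303381 = -0.385509
s=1.200000, y=-0.385509: f=0.106523 → y ← -0.385509 + 0.4·0.106523 = -0.342899
y(1.6) ≈ -0.3429

-0.3429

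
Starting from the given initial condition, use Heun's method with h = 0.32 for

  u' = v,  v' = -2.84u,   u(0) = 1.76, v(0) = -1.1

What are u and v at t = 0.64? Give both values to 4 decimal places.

0.1719, -3.2173

Heun on (u,v): k1 = f(t_n, state_n); k2 = f(t_n + h, state_n + h·k1); state_{n+1} = state_n + (h/2)·(k1 + k2).
0.000000: (1.760000, -1.100000)
  k1 = (-1.100000, -4.998400)
  predictor → (1.408000, -2.699488)
  k2 = (-2.699488, -3.998720)
  → (1.152082, -2.539539)
0.320000: (1.152082, -2.539539)
  k1 = (-2.539539, -3.271913)
  predictor → (0.339429, -3.586551)
  k2 = (-3.586551, -0.963979)
  → (0.171907, -3.217282)
(u(0.64), v(0.64)) ≈ (0.1719, -3.2173)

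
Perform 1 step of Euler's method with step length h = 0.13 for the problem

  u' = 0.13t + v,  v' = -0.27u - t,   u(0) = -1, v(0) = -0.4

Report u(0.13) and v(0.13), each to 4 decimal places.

Euler on (u,v): u_{n+1} = u_n + h·u', v_{n+1} = v_n + h·v'.
0.000000: (-1.000000, -0.400000); f=(-0.400000, 0.270000) → (-1.052000, -0.364900)
(u(0.13), v(0.13)) ≈ (-1.0520, -0.3649)

-1.0520, -0.3649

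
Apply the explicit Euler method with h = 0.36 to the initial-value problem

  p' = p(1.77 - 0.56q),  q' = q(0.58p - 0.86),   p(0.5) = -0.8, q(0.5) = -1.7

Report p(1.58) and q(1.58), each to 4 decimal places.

Euler on (p,q): p_{n+1} = p_n + h·p', q_{n+1} = q_n + h·q'.
0.500000: (-0.800000, -1.700000); f=(-2.177600, 2.250800) → (-1.583936, -0.889712)
0.860000: (-1.583936, -0.889712); f=(-3.592745, 1.582516) → (-2.877324, -0.320006)
1.220000: (-2.877324, -0.320006); f=(-5.608491, 0.809248) → (-4.896381, -0.028677)
(p(1.58), q(1.58)) ≈ (-4.8964, -0.0287)

-4.8964, -0.0287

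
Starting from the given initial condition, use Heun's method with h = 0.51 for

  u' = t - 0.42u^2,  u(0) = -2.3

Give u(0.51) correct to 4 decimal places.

Heun: k1 = f(t_n, u_n); k2 = f(t_n + h, u_n + h·k1); u_{n+1} = u_n + (h/2)·(k1 + k2).
t=0.000000, u=-2.300000:
  k1 = f(0.000000, -2.300000) = -2.221800
  k2 = f(0.510000, -3.433118) = -4.440246
  u ← -2.300000 + (0.51/2)·(-2.221800 + (-4.440246)) = -3.998822
u(0.51) ≈ -3.9988

-3.9988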